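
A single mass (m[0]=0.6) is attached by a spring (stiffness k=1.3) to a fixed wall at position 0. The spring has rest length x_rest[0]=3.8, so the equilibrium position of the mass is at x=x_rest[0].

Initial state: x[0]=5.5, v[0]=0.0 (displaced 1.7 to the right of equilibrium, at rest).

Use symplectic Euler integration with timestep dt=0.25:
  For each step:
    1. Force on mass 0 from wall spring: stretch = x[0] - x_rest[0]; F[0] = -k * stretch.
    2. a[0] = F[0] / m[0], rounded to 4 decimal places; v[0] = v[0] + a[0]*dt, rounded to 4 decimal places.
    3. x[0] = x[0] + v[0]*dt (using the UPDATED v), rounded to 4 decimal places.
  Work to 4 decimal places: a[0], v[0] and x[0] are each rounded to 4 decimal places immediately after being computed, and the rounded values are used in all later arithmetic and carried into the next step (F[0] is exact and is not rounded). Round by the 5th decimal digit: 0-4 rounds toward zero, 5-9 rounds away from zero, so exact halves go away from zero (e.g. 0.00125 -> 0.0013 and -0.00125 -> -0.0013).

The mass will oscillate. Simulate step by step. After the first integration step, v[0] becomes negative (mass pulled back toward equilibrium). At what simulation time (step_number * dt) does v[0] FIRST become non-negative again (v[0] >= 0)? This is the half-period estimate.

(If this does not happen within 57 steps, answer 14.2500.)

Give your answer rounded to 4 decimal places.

Step 0: x=[5.5000] v=[0.0000]
Step 1: x=[5.2698] v=[-0.9208]
Step 2: x=[4.8406] v=[-1.7170]
Step 3: x=[4.2704] v=[-2.2807]
Step 4: x=[3.6365] v=[-2.5355]
Step 5: x=[3.0248] v=[-2.4469]
Step 6: x=[2.5181] v=[-2.0270]
Step 7: x=[2.1850] v=[-1.3326]
Step 8: x=[2.0706] v=[-0.4578]
Step 9: x=[2.1904] v=[0.4790]
First v>=0 after going negative at step 9, time=2.2500

Answer: 2.2500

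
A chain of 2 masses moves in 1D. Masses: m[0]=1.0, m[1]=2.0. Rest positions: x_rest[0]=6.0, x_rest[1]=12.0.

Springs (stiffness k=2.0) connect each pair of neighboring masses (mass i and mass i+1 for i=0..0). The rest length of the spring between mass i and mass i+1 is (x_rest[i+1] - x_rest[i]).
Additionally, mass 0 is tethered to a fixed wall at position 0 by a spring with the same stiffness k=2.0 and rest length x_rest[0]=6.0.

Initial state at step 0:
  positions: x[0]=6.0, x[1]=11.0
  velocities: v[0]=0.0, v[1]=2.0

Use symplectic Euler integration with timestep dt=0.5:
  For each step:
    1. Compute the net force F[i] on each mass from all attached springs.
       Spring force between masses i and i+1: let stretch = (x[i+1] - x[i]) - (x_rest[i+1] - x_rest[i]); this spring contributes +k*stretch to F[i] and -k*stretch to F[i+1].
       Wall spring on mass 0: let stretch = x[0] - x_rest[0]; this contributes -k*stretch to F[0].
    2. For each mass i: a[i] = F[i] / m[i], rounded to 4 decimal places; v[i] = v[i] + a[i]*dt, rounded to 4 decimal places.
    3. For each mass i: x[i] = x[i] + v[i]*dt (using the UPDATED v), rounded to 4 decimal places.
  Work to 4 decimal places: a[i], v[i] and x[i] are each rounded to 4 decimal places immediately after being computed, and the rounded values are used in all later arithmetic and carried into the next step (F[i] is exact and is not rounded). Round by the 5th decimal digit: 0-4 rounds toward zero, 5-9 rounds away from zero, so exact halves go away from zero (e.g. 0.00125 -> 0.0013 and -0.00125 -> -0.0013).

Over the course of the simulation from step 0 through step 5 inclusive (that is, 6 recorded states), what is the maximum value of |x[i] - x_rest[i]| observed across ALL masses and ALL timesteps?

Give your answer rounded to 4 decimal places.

Answer: 2.6066

Derivation:
Step 0: x=[6.0000 11.0000] v=[0.0000 2.0000]
Step 1: x=[5.5000 12.2500] v=[-1.0000 2.5000]
Step 2: x=[5.6250 13.3125] v=[0.2500 2.1250]
Step 3: x=[6.7813 13.9532] v=[2.3125 1.2813]
Step 4: x=[8.1329 14.3009] v=[2.7031 0.6954]
Step 5: x=[8.5020 14.6066] v=[0.7382 0.6114]
Max displacement = 2.6066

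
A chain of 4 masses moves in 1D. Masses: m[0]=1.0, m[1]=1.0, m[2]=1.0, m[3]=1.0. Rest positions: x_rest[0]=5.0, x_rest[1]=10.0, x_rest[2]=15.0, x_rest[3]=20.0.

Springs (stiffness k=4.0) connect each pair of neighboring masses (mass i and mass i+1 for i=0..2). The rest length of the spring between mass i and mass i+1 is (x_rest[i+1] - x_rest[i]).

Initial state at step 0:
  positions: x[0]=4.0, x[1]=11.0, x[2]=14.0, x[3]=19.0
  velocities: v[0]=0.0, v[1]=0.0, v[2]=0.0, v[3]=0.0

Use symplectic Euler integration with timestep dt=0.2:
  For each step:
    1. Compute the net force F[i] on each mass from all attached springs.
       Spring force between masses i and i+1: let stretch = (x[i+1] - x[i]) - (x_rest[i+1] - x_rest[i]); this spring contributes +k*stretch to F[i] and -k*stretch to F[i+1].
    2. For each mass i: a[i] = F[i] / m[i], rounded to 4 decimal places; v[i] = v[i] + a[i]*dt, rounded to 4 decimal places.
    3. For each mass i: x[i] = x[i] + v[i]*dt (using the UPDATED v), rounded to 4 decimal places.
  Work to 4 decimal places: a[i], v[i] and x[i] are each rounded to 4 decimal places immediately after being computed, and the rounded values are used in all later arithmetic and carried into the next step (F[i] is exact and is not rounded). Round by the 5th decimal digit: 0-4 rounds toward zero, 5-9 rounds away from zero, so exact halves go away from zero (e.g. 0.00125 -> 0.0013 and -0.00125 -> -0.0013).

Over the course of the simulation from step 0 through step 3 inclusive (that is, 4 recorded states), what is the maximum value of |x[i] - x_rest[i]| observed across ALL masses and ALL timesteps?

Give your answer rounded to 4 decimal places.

Step 0: x=[4.0000 11.0000 14.0000 19.0000] v=[0.0000 0.0000 0.0000 0.0000]
Step 1: x=[4.3200 10.3600 14.3200 19.0000] v=[1.6000 -3.2000 1.6000 0.0000]
Step 2: x=[4.8064 9.3872 14.7552 19.0512] v=[2.4320 -4.8640 2.1760 0.2560]
Step 3: x=[5.2257 8.5404 15.0189 19.2150] v=[2.0966 -4.2342 1.3184 0.8192]
Max displacement = 1.4596

Answer: 1.4596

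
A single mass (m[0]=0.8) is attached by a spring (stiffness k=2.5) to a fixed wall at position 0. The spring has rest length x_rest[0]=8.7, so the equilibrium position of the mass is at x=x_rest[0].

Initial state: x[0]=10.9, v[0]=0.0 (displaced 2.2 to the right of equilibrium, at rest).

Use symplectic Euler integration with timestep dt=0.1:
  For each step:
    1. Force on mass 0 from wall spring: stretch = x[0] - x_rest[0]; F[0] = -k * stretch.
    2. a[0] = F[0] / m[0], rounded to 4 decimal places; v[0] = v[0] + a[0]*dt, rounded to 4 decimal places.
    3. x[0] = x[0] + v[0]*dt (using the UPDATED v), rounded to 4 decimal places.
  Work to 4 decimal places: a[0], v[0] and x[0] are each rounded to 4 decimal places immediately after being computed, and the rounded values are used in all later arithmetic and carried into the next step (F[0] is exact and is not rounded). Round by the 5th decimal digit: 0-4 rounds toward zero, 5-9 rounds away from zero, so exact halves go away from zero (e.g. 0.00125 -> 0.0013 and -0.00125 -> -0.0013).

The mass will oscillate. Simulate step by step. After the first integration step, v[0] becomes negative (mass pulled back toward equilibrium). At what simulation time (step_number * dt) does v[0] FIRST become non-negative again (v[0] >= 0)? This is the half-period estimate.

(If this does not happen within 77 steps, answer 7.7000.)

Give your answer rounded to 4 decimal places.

Answer: 1.8000

Derivation:
Step 0: x=[10.9000] v=[0.0000]
Step 1: x=[10.8313] v=[-0.6875]
Step 2: x=[10.6960] v=[-1.3535]
Step 3: x=[10.4983] v=[-1.9773]
Step 4: x=[10.2444] v=[-2.5393]
Step 5: x=[9.9422] v=[-3.0219]
Step 6: x=[9.6012] v=[-3.4101]
Step 7: x=[9.2320] v=[-3.6917]
Step 8: x=[8.8462] v=[-3.8580]
Step 9: x=[8.4558] v=[-3.9037]
Step 10: x=[8.0731] v=[-3.8274]
Step 11: x=[7.7100] v=[-3.6315]
Step 12: x=[7.3778] v=[-3.3221]
Step 13: x=[7.0869] v=[-2.9089]
Step 14: x=[6.8464] v=[-2.4048]
Step 15: x=[6.6638] v=[-1.8256]
Step 16: x=[6.5449] v=[-1.1893]
Step 17: x=[6.4933] v=[-0.5158]
Step 18: x=[6.5107] v=[0.1738]
First v>=0 after going negative at step 18, time=1.8000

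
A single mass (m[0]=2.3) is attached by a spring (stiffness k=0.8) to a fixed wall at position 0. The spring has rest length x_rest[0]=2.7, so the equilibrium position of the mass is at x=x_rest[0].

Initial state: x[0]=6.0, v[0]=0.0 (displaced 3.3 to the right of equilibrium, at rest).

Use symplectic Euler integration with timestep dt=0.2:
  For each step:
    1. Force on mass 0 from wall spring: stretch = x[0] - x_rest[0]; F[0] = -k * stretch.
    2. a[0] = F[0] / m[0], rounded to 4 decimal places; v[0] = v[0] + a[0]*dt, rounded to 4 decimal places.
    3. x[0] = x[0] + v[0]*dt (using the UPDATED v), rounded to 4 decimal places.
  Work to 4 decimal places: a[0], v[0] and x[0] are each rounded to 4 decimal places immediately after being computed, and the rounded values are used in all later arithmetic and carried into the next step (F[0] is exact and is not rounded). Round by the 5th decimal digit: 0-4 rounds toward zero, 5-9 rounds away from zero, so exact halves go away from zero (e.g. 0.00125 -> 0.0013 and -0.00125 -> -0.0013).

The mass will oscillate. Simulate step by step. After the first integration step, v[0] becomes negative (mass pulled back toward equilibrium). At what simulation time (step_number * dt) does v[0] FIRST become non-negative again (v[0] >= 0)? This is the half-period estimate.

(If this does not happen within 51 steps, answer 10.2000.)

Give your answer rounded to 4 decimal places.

Answer: 5.4000

Derivation:
Step 0: x=[6.0000] v=[0.0000]
Step 1: x=[5.9541] v=[-0.2296]
Step 2: x=[5.8629] v=[-0.4560]
Step 3: x=[5.7277] v=[-0.6760]
Step 4: x=[5.5504] v=[-0.8866]
Step 5: x=[5.3334] v=[-1.0849]
Step 6: x=[5.0798] v=[-1.2681]
Step 7: x=[4.7931] v=[-1.4337]
Step 8: x=[4.4772] v=[-1.5793]
Step 9: x=[4.1366] v=[-1.7029]
Step 10: x=[3.7760] v=[-1.8028]
Step 11: x=[3.4005] v=[-1.8777]
Step 12: x=[3.0152] v=[-1.9264]
Step 13: x=[2.6255] v=[-1.9483]
Step 14: x=[2.2369] v=[-1.9431]
Step 15: x=[1.8547] v=[-1.9109]
Step 16: x=[1.4843] v=[-1.8521]
Step 17: x=[1.1308] v=[-1.7675]
Step 18: x=[0.7991] v=[-1.6583]
Step 19: x=[0.4939] v=[-1.5261]
Step 20: x=[0.2194] v=[-1.3726]
Step 21: x=[-0.0206] v=[-1.2000]
Step 22: x=[-0.2227] v=[-1.0107]
Step 23: x=[-0.3842] v=[-0.8074]
Step 24: x=[-0.5028] v=[-0.5928]
Step 25: x=[-0.5768] v=[-0.3700]
Step 26: x=[-0.6052] v=[-0.1420]
Step 27: x=[-0.5876] v=[0.0879]
First v>=0 after going negative at step 27, time=5.4000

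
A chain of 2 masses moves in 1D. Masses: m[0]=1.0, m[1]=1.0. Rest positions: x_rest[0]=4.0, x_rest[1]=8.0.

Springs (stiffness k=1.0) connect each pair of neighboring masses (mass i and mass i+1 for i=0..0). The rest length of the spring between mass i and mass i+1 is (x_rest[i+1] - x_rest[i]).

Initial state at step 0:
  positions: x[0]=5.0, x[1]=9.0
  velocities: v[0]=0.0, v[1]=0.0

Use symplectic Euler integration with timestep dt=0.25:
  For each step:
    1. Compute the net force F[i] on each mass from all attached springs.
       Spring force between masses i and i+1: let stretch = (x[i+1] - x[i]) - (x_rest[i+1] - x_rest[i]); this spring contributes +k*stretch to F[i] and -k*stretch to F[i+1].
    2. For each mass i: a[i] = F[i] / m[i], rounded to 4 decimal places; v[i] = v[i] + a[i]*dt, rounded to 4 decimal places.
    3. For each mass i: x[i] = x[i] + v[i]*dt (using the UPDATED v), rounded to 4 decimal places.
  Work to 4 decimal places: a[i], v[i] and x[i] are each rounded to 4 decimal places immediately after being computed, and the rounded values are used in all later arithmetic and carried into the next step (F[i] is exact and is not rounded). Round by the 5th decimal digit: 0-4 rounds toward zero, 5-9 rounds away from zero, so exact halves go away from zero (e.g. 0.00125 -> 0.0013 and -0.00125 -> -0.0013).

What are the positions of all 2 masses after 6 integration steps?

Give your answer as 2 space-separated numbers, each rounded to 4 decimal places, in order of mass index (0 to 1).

Answer: 5.0000 9.0000

Derivation:
Step 0: x=[5.0000 9.0000] v=[0.0000 0.0000]
Step 1: x=[5.0000 9.0000] v=[0.0000 0.0000]
Step 2: x=[5.0000 9.0000] v=[0.0000 0.0000]
Step 3: x=[5.0000 9.0000] v=[0.0000 0.0000]
Step 4: x=[5.0000 9.0000] v=[0.0000 0.0000]
Step 5: x=[5.0000 9.0000] v=[0.0000 0.0000]
Step 6: x=[5.0000 9.0000] v=[0.0000 0.0000]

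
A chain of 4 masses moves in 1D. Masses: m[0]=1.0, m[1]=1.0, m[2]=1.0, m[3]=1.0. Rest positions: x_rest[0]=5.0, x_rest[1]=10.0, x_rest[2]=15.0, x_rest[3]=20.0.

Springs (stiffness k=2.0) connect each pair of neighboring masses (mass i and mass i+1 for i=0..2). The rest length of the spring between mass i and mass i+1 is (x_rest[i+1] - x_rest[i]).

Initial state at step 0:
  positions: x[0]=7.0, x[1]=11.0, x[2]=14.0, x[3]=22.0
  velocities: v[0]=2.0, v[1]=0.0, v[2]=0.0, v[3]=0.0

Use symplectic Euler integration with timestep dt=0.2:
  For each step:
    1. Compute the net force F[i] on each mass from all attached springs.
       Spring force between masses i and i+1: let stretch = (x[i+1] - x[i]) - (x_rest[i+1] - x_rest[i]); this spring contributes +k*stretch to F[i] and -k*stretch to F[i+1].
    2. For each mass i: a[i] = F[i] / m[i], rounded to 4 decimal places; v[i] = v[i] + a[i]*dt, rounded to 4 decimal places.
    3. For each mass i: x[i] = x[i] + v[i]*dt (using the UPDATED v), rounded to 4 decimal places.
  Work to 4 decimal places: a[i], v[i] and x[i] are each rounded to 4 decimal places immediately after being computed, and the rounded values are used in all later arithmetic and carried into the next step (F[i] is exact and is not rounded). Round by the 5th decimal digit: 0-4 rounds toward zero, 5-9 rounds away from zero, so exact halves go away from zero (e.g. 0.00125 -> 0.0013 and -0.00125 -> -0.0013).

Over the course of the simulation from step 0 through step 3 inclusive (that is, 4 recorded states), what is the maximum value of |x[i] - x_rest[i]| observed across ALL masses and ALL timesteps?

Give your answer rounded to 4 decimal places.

Answer: 2.6002

Derivation:
Step 0: x=[7.0000 11.0000 14.0000 22.0000] v=[2.0000 0.0000 0.0000 0.0000]
Step 1: x=[7.3200 10.9200 14.4000 21.7600] v=[1.6000 -0.4000 2.0000 -1.2000]
Step 2: x=[7.5280 10.8304 15.1104 21.3312] v=[1.0400 -0.4480 3.5520 -2.1440]
Step 3: x=[7.6002 10.8190 15.9761 20.8047] v=[0.3610 -0.0570 4.3283 -2.6323]
Max displacement = 2.6002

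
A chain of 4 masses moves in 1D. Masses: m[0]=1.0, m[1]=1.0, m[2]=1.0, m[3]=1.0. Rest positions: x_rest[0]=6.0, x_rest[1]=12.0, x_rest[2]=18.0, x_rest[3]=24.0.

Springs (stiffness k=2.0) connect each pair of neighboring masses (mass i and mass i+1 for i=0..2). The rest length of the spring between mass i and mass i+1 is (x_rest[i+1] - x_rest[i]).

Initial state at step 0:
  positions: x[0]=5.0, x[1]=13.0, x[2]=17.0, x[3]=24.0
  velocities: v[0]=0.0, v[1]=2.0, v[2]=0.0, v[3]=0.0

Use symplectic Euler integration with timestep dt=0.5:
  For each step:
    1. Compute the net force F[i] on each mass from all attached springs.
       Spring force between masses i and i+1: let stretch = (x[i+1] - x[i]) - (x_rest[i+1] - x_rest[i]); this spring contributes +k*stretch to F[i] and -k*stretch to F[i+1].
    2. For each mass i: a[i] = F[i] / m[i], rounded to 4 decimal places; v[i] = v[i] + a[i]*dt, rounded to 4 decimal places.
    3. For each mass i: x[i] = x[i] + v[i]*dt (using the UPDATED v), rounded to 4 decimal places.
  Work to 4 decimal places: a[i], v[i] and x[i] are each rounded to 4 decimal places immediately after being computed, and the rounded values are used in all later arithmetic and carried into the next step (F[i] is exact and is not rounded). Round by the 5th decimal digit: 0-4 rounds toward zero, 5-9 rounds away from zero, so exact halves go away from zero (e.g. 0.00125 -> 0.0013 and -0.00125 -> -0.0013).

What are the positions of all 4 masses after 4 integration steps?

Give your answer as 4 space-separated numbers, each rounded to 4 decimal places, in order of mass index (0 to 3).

Answer: 6.8750 13.7500 17.2500 25.1250

Derivation:
Step 0: x=[5.0000 13.0000 17.0000 24.0000] v=[0.0000 2.0000 0.0000 0.0000]
Step 1: x=[6.0000 12.0000 18.5000 23.5000] v=[2.0000 -2.0000 3.0000 -1.0000]
Step 2: x=[7.0000 11.2500 19.2500 23.5000] v=[2.0000 -1.5000 1.5000 0.0000]
Step 3: x=[7.1250 12.3750 18.1250 24.3750] v=[0.2500 2.2500 -2.2500 1.7500]
Step 4: x=[6.8750 13.7500 17.2500 25.1250] v=[-0.5000 2.7500 -1.7500 1.5000]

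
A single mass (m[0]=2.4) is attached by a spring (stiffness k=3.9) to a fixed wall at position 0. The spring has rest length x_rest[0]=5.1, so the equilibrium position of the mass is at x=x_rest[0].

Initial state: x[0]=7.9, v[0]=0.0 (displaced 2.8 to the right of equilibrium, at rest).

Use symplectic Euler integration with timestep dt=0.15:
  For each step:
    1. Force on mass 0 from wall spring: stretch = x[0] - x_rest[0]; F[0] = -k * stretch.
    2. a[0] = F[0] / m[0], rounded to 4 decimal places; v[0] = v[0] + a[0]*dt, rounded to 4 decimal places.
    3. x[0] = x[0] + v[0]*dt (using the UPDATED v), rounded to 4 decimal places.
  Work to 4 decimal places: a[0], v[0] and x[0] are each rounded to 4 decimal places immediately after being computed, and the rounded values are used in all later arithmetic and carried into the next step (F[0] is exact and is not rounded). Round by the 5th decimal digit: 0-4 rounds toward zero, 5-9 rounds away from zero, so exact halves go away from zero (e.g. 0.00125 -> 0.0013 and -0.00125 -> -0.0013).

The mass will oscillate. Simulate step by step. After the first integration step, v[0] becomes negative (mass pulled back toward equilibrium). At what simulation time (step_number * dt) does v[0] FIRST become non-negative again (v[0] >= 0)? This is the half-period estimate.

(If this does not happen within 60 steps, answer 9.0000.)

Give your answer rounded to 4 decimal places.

Answer: 2.5500

Derivation:
Step 0: x=[7.9000] v=[0.0000]
Step 1: x=[7.7976] v=[-0.6825]
Step 2: x=[7.5966] v=[-1.3400]
Step 3: x=[7.3043] v=[-1.9486]
Step 4: x=[6.9314] v=[-2.4859]
Step 5: x=[6.4916] v=[-2.9323]
Step 6: x=[6.0009] v=[-3.2715]
Step 7: x=[5.4772] v=[-3.4911]
Step 8: x=[4.9397] v=[-3.5831]
Step 9: x=[4.4081] v=[-3.5440]
Step 10: x=[3.9018] v=[-3.3754]
Step 11: x=[3.4393] v=[-3.0833]
Step 12: x=[3.0375] v=[-2.6785]
Step 13: x=[2.7111] v=[-2.1758]
Step 14: x=[2.4721] v=[-1.5935]
Step 15: x=[2.3292] v=[-0.9530]
Step 16: x=[2.2876] v=[-0.2776]
Step 17: x=[2.3488] v=[0.4079]
First v>=0 after going negative at step 17, time=2.5500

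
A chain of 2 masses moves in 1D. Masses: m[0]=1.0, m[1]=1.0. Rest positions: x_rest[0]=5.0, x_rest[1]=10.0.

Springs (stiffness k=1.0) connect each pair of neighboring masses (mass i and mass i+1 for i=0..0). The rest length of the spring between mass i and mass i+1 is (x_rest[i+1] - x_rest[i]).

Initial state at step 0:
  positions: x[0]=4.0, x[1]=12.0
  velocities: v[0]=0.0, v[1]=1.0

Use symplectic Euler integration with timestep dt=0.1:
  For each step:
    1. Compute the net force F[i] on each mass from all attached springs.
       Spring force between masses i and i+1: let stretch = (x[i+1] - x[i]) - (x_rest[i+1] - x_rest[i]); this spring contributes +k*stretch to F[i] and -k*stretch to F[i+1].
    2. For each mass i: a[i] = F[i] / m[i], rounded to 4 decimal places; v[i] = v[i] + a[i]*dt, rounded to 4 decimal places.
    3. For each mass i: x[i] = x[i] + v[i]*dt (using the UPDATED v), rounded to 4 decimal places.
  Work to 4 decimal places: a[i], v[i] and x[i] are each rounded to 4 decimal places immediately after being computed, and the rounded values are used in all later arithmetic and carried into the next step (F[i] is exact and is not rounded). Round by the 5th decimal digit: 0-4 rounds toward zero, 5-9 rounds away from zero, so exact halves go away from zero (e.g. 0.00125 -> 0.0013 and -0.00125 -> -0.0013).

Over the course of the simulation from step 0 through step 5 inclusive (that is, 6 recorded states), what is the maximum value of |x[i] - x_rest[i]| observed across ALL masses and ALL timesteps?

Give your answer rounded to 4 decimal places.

Step 0: x=[4.0000 12.0000] v=[0.0000 1.0000]
Step 1: x=[4.0300 12.0700] v=[0.3000 0.7000]
Step 2: x=[4.0904 12.1096] v=[0.6040 0.3960]
Step 3: x=[4.1810 12.1190] v=[0.9059 0.0941]
Step 4: x=[4.3010 12.0990] v=[1.1997 -0.1997]
Step 5: x=[4.4490 12.0511] v=[1.4795 -0.4795]
Max displacement = 2.1190

Answer: 2.1190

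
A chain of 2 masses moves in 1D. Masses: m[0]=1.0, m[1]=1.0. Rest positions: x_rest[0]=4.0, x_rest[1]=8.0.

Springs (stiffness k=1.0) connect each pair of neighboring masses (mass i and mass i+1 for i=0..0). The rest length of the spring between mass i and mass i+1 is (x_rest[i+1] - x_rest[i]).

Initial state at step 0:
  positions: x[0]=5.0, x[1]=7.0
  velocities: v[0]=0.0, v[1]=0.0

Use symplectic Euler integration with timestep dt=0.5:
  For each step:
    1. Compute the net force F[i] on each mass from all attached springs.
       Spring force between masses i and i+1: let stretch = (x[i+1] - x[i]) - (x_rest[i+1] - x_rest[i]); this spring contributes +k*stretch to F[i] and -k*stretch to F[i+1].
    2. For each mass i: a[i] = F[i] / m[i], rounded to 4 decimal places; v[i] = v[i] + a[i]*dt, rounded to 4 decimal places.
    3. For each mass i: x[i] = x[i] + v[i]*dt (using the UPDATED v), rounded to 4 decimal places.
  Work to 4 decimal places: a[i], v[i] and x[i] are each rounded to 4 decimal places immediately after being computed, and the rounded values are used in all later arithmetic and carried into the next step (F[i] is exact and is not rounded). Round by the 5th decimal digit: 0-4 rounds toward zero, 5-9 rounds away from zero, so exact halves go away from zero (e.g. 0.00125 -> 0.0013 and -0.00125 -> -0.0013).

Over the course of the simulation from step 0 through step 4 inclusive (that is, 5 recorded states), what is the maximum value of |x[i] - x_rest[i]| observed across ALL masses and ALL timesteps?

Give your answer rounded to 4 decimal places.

Answer: 1.0625

Derivation:
Step 0: x=[5.0000 7.0000] v=[0.0000 0.0000]
Step 1: x=[4.5000 7.5000] v=[-1.0000 1.0000]
Step 2: x=[3.7500 8.2500] v=[-1.5000 1.5000]
Step 3: x=[3.1250 8.8750] v=[-1.2500 1.2500]
Step 4: x=[2.9375 9.0625] v=[-0.3750 0.3750]
Max displacement = 1.0625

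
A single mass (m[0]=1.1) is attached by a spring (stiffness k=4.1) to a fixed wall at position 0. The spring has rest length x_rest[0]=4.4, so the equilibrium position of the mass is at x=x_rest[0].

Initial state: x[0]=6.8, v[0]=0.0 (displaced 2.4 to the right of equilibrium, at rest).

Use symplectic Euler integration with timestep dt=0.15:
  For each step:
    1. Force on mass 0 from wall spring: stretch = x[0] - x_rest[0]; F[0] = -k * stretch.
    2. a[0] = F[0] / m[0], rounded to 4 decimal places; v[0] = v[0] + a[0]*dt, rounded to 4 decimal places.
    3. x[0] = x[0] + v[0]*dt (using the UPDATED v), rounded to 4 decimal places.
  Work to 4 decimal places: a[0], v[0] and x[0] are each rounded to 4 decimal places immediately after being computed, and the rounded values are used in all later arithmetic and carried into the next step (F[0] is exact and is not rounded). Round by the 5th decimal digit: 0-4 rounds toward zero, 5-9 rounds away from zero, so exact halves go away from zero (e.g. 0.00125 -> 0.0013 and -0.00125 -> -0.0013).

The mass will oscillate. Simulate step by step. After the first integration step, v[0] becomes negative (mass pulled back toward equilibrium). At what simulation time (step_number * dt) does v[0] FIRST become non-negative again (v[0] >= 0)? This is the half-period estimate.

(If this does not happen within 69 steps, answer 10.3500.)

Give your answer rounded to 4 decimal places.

Answer: 1.6500

Derivation:
Step 0: x=[6.8000] v=[0.0000]
Step 1: x=[6.5987] v=[-1.3418]
Step 2: x=[6.2130] v=[-2.5711]
Step 3: x=[5.6753] v=[-3.5847]
Step 4: x=[5.0306] v=[-4.2977]
Step 5: x=[4.3331] v=[-4.6503]
Step 6: x=[3.6412] v=[-4.6129]
Step 7: x=[3.0129] v=[-4.1887]
Step 8: x=[2.5009] v=[-3.4132]
Step 9: x=[2.1482] v=[-2.3514]
Step 10: x=[1.9843] v=[-1.0924]
Step 11: x=[2.0230] v=[0.2582]
First v>=0 after going negative at step 11, time=1.6500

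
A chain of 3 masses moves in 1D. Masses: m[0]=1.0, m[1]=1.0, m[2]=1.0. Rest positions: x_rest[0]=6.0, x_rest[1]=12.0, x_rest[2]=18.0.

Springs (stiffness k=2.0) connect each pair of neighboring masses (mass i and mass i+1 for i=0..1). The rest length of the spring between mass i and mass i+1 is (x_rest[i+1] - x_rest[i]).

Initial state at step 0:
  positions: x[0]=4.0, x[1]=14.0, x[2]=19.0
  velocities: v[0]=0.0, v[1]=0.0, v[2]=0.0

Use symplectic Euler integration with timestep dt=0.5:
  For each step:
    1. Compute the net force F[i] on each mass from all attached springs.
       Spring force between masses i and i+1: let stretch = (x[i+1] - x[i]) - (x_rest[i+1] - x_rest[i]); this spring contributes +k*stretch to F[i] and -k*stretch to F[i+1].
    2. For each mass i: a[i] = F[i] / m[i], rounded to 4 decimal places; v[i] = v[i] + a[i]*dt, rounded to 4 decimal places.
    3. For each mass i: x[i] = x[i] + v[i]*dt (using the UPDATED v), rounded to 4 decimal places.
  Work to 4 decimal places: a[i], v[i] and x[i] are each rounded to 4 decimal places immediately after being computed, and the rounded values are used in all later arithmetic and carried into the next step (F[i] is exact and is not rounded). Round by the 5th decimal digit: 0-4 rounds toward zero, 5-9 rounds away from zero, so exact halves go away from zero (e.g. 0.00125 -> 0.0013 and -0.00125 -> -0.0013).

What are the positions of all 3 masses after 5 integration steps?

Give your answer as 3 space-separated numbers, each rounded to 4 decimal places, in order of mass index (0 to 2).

Answer: 6.8125 13.5313 16.6563

Derivation:
Step 0: x=[4.0000 14.0000 19.0000] v=[0.0000 0.0000 0.0000]
Step 1: x=[6.0000 11.5000 19.5000] v=[4.0000 -5.0000 1.0000]
Step 2: x=[7.7500 10.2500 19.0000] v=[3.5000 -2.5000 -1.0000]
Step 3: x=[7.7500 12.1250 17.1250] v=[0.0000 3.7500 -3.7500]
Step 4: x=[6.9375 14.3125 15.7500] v=[-1.6250 4.3750 -2.7500]
Step 5: x=[6.8125 13.5313 16.6563] v=[-0.2500 -1.5625 1.8125]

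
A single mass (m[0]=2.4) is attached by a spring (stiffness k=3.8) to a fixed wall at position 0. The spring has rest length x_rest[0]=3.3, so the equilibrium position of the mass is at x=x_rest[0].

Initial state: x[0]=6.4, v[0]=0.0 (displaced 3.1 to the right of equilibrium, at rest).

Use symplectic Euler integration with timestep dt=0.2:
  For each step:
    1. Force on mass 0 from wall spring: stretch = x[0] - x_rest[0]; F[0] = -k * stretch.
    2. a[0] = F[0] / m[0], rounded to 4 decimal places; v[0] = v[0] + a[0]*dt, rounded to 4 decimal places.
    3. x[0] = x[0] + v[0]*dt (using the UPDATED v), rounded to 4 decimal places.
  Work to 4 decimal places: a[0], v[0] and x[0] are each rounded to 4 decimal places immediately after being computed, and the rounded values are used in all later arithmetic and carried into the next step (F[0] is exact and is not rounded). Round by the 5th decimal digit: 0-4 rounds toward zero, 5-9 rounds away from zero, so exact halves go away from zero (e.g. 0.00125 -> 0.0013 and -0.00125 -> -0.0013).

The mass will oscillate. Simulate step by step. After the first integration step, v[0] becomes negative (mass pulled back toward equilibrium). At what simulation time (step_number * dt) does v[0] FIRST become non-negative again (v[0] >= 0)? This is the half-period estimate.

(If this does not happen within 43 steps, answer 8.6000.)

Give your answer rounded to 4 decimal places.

Answer: 2.6000

Derivation:
Step 0: x=[6.4000] v=[0.0000]
Step 1: x=[6.2037] v=[-0.9817]
Step 2: x=[5.8235] v=[-1.9012]
Step 3: x=[5.2834] v=[-2.7003]
Step 4: x=[4.6177] v=[-3.3284]
Step 5: x=[3.8686] v=[-3.7457]
Step 6: x=[3.0834] v=[-3.9258]
Step 7: x=[2.3120] v=[-3.8572]
Step 8: x=[1.6031] v=[-3.5443]
Step 9: x=[1.0017] v=[-3.0069]
Step 10: x=[0.5459] v=[-2.2791]
Step 11: x=[0.2645] v=[-1.4070]
Step 12: x=[0.1753] v=[-0.4458]
Step 13: x=[0.2840] v=[0.5437]
First v>=0 after going negative at step 13, time=2.6000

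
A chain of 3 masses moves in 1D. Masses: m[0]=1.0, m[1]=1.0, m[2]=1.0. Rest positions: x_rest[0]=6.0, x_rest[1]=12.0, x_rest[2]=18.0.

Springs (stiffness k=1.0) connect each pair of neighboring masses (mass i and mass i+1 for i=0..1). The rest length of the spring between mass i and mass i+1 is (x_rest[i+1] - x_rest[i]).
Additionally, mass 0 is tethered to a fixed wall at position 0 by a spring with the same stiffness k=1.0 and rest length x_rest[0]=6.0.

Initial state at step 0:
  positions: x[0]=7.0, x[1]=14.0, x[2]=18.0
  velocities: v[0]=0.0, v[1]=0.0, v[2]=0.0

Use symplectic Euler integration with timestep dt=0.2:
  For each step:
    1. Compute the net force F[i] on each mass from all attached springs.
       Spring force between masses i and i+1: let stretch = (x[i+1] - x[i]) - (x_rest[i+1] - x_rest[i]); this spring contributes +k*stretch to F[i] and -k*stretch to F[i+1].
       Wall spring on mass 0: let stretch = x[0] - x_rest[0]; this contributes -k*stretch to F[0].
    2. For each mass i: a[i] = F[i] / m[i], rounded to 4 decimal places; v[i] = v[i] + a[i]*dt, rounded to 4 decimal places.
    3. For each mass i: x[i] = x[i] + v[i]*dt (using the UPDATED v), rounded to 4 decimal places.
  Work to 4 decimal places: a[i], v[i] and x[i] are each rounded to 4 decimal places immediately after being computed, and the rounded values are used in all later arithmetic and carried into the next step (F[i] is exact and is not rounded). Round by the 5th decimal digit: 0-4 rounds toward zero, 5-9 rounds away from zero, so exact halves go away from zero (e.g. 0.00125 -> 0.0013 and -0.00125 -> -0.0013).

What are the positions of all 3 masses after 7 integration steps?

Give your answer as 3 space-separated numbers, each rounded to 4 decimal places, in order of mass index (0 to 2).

Answer: 6.5626 11.9603 19.3918

Derivation:
Step 0: x=[7.0000 14.0000 18.0000] v=[0.0000 0.0000 0.0000]
Step 1: x=[7.0000 13.8800 18.0800] v=[0.0000 -0.6000 0.4000]
Step 2: x=[6.9952 13.6528 18.2320] v=[-0.0240 -1.1360 0.7600]
Step 3: x=[6.9769 13.3425 18.4408] v=[-0.0915 -1.5517 1.0442]
Step 4: x=[6.9341 12.9815 18.6857] v=[-0.2138 -1.8052 1.2245]
Step 5: x=[6.8559 12.6067 18.9424] v=[-0.3911 -1.8738 1.2837]
Step 6: x=[6.7335 12.2553 19.1857] v=[-0.6121 -1.7568 1.2166]
Step 7: x=[6.5626 11.9603 19.3918] v=[-0.8544 -1.4751 1.0305]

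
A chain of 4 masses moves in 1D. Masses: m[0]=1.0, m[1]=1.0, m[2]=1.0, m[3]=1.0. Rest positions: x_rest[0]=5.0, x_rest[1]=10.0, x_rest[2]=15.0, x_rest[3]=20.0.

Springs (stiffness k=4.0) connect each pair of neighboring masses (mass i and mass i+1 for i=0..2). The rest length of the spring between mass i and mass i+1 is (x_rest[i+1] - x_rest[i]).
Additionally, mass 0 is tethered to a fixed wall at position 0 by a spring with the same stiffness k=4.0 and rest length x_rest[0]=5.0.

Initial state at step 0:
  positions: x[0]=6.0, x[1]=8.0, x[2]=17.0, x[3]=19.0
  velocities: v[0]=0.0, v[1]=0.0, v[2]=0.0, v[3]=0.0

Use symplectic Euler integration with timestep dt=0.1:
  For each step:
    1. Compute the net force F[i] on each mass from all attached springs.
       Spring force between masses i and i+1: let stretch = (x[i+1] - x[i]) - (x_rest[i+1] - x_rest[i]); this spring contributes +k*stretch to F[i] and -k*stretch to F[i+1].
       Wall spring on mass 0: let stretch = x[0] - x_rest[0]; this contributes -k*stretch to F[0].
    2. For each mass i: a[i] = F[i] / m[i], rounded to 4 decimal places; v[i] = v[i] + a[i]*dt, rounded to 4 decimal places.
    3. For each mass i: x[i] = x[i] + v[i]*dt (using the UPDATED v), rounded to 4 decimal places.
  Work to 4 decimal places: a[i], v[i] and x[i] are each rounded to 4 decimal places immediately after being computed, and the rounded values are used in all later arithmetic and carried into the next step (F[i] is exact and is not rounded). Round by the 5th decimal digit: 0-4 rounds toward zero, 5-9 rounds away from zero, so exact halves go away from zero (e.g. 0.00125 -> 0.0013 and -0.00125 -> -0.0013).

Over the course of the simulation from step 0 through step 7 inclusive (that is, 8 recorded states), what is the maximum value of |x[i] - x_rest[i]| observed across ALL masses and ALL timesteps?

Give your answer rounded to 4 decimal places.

Answer: 2.0015

Derivation:
Step 0: x=[6.0000 8.0000 17.0000 19.0000] v=[0.0000 0.0000 0.0000 0.0000]
Step 1: x=[5.8400 8.2800 16.7200 19.1200] v=[-1.6000 2.8000 -2.8000 1.2000]
Step 2: x=[5.5440 8.8000 16.1984 19.3440] v=[-2.9600 5.2000 -5.2160 2.2400]
Step 3: x=[5.1565 9.4857 15.5067 19.6422] v=[-3.8752 6.8570 -6.9171 2.9818]
Step 4: x=[4.7359 10.2391 14.7396 19.9750] v=[-4.2061 7.5337 -7.6713 3.3276]
Step 5: x=[4.3460 10.9524 14.0019 20.2983] v=[-3.8992 7.1326 -7.3773 3.2334]
Step 6: x=[4.0465 11.5234 13.3941 20.5698] v=[-2.9950 5.7098 -6.0785 2.7148]
Step 7: x=[3.8842 11.8701 12.9985 20.7543] v=[-1.6228 3.4673 -3.9565 1.8445]
Max displacement = 2.0015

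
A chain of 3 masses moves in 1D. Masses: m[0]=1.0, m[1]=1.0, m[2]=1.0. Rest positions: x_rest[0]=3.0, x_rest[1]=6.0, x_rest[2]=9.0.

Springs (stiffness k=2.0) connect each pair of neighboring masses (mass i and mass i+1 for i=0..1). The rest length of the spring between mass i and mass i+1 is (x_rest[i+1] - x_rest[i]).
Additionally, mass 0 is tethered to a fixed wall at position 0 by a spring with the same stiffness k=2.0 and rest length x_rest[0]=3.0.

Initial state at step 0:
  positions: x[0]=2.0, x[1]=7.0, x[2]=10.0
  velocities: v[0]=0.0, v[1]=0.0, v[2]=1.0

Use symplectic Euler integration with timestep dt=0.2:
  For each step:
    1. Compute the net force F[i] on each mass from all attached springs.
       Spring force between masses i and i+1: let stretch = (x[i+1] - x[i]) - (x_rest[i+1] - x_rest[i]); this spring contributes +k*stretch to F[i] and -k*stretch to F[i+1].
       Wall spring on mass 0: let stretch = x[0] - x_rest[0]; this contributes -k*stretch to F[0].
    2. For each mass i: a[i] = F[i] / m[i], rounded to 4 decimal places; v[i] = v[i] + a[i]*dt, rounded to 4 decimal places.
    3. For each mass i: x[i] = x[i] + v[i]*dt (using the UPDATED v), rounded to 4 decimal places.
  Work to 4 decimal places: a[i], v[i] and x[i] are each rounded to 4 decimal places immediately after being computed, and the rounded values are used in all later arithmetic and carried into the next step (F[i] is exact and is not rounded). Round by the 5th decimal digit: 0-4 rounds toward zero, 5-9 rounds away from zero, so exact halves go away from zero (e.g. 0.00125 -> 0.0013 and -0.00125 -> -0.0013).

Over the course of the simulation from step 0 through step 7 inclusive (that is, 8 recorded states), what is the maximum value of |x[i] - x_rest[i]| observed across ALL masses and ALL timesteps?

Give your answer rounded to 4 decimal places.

Step 0: x=[2.0000 7.0000 10.0000] v=[0.0000 0.0000 1.0000]
Step 1: x=[2.2400 6.8400 10.2000] v=[1.2000 -0.8000 1.0000]
Step 2: x=[2.6688 6.5808 10.3712] v=[2.1440 -1.2960 0.8560]
Step 3: x=[3.1971 6.3119 10.4792] v=[2.6413 -1.3446 0.5398]
Step 4: x=[3.7188 6.1272 10.4938] v=[2.6084 -0.9236 0.0729]
Step 5: x=[4.1356 6.0991 10.3991] v=[2.0842 -0.1403 -0.4737]
Step 6: x=[4.3787 6.2580 10.2004] v=[1.2154 0.7943 -0.9937]
Step 7: x=[4.4218 6.5819 9.9263] v=[0.2156 1.6195 -1.3707]
Max displacement = 1.4938

Answer: 1.4938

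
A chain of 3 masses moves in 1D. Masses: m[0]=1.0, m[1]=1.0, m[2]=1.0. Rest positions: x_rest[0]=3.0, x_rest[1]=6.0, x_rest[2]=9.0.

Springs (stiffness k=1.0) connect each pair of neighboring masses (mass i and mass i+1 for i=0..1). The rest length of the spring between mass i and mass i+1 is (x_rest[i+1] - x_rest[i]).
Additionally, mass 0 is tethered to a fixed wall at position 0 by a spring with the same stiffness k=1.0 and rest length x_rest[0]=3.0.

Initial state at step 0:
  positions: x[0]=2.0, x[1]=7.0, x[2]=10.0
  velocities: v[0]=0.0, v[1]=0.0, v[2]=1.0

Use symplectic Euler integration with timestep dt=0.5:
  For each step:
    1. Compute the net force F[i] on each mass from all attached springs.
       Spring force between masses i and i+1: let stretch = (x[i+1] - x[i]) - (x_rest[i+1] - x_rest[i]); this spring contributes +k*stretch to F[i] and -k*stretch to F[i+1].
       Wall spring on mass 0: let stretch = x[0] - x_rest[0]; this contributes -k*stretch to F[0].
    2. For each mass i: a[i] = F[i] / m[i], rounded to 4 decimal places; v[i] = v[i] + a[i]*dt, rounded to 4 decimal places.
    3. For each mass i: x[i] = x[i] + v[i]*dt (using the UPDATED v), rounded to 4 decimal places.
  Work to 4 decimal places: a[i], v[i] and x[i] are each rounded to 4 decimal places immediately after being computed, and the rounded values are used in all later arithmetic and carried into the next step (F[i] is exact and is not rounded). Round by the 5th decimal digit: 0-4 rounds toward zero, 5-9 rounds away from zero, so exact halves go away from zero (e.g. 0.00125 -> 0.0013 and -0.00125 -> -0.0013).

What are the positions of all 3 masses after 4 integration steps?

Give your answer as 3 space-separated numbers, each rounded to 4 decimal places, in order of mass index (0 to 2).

Step 0: x=[2.0000 7.0000 10.0000] v=[0.0000 0.0000 1.0000]
Step 1: x=[2.7500 6.5000 10.5000] v=[1.5000 -1.0000 1.0000]
Step 2: x=[3.7500 6.0625 10.7500] v=[2.0000 -0.8750 0.5000]
Step 3: x=[4.3907 6.2188 10.5781] v=[1.2813 0.3125 -0.3438]
Step 4: x=[4.3907 7.0079 10.0664] v=[0.0000 1.5781 -1.0235]

Answer: 4.3907 7.0079 10.0664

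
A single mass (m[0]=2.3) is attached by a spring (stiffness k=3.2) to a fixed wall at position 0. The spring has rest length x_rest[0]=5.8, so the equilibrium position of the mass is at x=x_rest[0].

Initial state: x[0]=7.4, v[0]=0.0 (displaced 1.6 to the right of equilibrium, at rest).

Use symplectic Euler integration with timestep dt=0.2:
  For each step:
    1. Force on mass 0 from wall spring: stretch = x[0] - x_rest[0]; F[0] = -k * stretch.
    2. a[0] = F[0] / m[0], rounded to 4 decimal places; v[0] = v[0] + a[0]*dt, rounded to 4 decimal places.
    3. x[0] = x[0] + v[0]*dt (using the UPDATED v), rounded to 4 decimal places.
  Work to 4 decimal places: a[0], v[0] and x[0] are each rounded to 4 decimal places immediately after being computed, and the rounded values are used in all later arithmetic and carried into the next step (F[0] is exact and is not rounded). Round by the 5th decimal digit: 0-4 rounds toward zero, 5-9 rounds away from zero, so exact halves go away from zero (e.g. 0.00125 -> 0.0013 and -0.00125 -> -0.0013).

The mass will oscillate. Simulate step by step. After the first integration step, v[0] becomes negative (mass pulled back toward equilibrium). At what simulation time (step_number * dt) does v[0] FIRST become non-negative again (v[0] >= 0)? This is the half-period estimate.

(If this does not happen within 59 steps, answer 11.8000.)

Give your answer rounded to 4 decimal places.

Answer: 2.8000

Derivation:
Step 0: x=[7.4000] v=[0.0000]
Step 1: x=[7.3110] v=[-0.4452]
Step 2: x=[7.1379] v=[-0.8657]
Step 3: x=[6.8903] v=[-1.2380]
Step 4: x=[6.5820] v=[-1.5414]
Step 5: x=[6.2302] v=[-1.7590]
Step 6: x=[5.8545] v=[-1.8787]
Step 7: x=[5.4757] v=[-1.8939]
Step 8: x=[5.1150] v=[-1.8037]
Step 9: x=[4.7924] v=[-1.6131]
Step 10: x=[4.5259] v=[-1.3327]
Step 11: x=[4.3303] v=[-0.9782]
Step 12: x=[4.2165] v=[-0.5692]
Step 13: x=[4.1908] v=[-0.1286]
Step 14: x=[4.2546] v=[0.3192]
First v>=0 after going negative at step 14, time=2.8000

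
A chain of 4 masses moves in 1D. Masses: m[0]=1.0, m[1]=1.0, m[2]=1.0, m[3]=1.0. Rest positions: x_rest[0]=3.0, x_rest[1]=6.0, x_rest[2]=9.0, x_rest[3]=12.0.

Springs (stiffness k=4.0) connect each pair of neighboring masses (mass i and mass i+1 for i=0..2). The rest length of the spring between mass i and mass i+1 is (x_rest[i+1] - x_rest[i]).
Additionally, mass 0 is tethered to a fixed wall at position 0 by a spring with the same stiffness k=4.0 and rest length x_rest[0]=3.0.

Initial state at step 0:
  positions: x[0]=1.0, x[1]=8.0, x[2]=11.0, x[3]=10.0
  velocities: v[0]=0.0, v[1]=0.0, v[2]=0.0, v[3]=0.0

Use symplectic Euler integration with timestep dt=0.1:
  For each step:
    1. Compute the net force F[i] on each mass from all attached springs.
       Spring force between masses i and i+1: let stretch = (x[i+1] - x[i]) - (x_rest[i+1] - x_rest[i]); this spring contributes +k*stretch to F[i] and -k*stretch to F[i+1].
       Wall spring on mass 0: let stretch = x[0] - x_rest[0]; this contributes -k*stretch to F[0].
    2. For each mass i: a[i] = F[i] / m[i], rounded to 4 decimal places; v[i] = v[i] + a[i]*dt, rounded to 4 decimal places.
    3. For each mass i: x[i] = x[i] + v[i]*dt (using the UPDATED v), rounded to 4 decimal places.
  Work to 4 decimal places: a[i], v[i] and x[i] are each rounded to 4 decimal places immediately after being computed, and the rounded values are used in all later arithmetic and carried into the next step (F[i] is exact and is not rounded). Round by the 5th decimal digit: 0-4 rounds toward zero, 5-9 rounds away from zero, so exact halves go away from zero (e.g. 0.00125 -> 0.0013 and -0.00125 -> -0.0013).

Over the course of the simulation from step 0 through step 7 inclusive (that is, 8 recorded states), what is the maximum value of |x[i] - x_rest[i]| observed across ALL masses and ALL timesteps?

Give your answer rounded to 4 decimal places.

Answer: 2.0136

Derivation:
Step 0: x=[1.0000 8.0000 11.0000 10.0000] v=[0.0000 0.0000 0.0000 0.0000]
Step 1: x=[1.2400 7.8400 10.8400 10.1600] v=[2.4000 -1.6000 -1.6000 1.6000]
Step 2: x=[1.6944 7.5360 10.5328 10.4672] v=[4.5440 -3.0400 -3.0720 3.0720]
Step 3: x=[2.3147 7.1182 10.1031 10.8970] v=[6.2029 -4.1779 -4.2970 4.2982]
Step 4: x=[3.0345 6.6277 9.5858 11.4151] v=[7.1984 -4.9053 -5.1734 5.1806]
Step 5: x=[3.7767 6.1118 9.0233 11.9800] v=[7.4219 -5.1593 -5.6249 5.6489]
Step 6: x=[4.4612 5.6189 8.4626 12.5466] v=[6.8453 -4.9287 -5.6068 5.6662]
Step 7: x=[5.0136 5.1935 7.9515 13.0699] v=[5.5239 -4.2543 -5.1107 5.2326]
Max displacement = 2.0136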